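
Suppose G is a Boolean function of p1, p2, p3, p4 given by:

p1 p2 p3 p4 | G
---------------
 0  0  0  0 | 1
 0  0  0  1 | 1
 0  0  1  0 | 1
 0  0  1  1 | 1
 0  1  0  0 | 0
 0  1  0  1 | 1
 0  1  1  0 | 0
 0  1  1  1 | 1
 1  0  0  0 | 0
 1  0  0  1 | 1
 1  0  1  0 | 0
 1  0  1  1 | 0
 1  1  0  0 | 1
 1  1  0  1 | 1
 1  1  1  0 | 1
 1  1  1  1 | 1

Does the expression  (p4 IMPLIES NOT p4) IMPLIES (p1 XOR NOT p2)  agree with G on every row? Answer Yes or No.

Evaluate (p4 IMPLIES NOT p4) IMPLIES (p1 XOR NOT p2) on each row and compare to G:
  p1=0, p2=0, p3=0, p4=0: formula gives 1, G = 1 ✓
  p1=0, p2=0, p3=0, p4=1: formula gives 1, G = 1 ✓
  p1=0, p2=0, p3=1, p4=0: formula gives 1, G = 1 ✓
  p1=0, p2=0, p3=1, p4=1: formula gives 1, G = 1 ✓
  …
  p1=1, p2=0, p3=1, p4=1: formula gives 1, but G = 0 ✗
Row (1,0,1,1) is a counterexample, so the formula is not equivalent to G.

No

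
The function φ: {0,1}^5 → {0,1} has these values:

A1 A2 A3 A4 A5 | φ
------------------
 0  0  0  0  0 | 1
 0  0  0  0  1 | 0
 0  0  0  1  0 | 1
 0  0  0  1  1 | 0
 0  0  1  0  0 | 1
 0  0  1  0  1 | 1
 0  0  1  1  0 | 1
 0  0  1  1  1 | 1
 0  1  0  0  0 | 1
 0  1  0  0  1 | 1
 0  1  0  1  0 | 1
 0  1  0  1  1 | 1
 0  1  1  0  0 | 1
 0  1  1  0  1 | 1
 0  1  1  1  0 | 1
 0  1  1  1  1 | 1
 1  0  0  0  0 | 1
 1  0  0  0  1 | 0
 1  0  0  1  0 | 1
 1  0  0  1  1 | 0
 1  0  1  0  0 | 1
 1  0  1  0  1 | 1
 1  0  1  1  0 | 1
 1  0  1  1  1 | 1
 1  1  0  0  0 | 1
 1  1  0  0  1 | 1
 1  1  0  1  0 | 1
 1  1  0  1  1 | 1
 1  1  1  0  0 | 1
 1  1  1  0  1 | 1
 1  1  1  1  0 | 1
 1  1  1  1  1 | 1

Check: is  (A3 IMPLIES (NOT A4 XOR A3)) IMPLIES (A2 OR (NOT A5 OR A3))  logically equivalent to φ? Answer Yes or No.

Evaluate (A3 IMPLIES (NOT A4 XOR A3)) IMPLIES (A2 OR (NOT A5 OR A3)) on each row and compare to φ:
  A1=0, A2=0, A3=0, A4=0, A5=0: formula gives 1, φ = 1 ✓
  A1=0, A2=0, A3=0, A4=0, A5=1: formula gives 0, φ = 0 ✓
  A1=0, A2=0, A3=0, A4=1, A5=0: formula gives 1, φ = 1 ✓
  A1=0, A2=0, A3=0, A4=1, A5=1: formula gives 0, φ = 0 ✓
  …and likewise for the remaining 28 rows.
No disagreement on any input; they are logically equivalent.

Yes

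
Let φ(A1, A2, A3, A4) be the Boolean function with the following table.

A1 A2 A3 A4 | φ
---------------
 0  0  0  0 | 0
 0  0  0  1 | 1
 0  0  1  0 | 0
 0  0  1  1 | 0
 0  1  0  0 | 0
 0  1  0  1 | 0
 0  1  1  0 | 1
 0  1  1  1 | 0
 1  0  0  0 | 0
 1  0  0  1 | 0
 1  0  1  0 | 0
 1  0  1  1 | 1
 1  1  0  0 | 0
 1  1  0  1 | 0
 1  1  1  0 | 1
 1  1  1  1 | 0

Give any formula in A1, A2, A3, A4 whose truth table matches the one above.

φ(A1, A2, A3, A4) = (((((A1' · A2') · A3') · A4) + (((A1' · A2) · A3) · A4')) + (((A1 · A2') · A3) · A4)) + (((A1 · A2) · A3) · A4')

The 1-rows are (0,0,0,1), (0,1,1,0), (1,0,1,1), (1,1,1,0). Each contributes one minterm — ¬A1·¬A2·¬A3·A4; ¬A1·A2·A3·¬A4; A1·¬A2·A3·A4; A1·A2·A3·¬A4 — and their disjunction is a sum-of-products form of φ.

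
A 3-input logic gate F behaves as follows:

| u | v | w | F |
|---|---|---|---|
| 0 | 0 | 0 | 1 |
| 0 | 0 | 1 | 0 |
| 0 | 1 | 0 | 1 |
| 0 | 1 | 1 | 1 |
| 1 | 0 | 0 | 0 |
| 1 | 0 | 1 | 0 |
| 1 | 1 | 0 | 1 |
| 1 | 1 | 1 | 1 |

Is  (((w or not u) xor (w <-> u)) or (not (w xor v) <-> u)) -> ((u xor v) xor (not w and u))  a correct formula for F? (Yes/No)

No

Test each input against both F and the formula:
  u=0, v=0, w=0: formula gives 1, F = 1 ✓
  u=0, v=0, w=1: formula gives 0, F = 0 ✓
  u=0, v=1, w=0: formula gives 1, F = 1 ✓
  u=0, v=1, w=1: formula gives 1, F = 1 ✓
  u=1, v=0, w=0: formula gives 0, F = 0 ✓
  u=1, v=0, w=1: formula gives 1, but F = 0 ✗
A single disagreement suffices: at (1,0,1) they differ, so the formula does not compute F.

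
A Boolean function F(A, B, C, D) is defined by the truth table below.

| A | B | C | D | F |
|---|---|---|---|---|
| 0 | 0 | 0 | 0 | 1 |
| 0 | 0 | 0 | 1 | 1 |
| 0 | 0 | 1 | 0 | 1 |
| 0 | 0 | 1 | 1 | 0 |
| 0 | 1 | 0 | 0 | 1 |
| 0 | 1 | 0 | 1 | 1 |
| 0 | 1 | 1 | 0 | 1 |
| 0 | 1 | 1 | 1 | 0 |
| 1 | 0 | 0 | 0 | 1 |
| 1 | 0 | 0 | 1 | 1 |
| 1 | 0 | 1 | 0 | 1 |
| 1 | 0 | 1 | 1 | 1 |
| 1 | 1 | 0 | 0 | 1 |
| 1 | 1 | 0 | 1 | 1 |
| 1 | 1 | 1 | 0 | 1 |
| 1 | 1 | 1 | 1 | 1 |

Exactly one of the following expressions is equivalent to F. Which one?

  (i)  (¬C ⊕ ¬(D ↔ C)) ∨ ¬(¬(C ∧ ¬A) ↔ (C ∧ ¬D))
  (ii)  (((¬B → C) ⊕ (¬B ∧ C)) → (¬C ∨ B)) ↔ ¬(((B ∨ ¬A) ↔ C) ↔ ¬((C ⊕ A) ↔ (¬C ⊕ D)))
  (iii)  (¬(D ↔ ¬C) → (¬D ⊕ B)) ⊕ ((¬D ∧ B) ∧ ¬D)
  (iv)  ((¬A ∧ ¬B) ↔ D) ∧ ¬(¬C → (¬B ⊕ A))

i

(ii) fails at (0,0,0,1): the formula yields 0, F is 1.
(iii) fails at (0,1,1,0): the formula yields 0, F is 1.
(iv) fails at (0,0,0,0): the formula yields 0, F is 1.
Only (i) survives; checking it on all 16 rows confirms it matches F.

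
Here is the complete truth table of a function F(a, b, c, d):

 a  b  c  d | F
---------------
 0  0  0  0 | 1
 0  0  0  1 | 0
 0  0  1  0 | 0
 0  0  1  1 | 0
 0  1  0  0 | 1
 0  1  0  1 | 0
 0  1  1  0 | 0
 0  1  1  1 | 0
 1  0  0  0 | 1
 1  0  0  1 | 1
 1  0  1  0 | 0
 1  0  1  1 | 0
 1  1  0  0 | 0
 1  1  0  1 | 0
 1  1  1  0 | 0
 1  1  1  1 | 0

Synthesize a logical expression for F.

F(a, b, c, d) = (((((NOT a AND NOT b) AND NOT c) AND NOT d) OR (((NOT a AND b) AND NOT c) AND NOT d)) OR (((a AND NOT b) AND NOT c) AND NOT d)) OR (((a AND NOT b) AND NOT c) AND d)

Collect the rows where F=1 — (0,0,0,0), (0,1,0,0), (1,0,0,0), (1,0,0,1) — and write one minterm per row: ¬a·¬b·¬c·¬d, ¬a·b·¬c·¬d, a·¬b·¬c·¬d, a·¬b·¬c·d. Their union (logical OR) reproduces the table exactly.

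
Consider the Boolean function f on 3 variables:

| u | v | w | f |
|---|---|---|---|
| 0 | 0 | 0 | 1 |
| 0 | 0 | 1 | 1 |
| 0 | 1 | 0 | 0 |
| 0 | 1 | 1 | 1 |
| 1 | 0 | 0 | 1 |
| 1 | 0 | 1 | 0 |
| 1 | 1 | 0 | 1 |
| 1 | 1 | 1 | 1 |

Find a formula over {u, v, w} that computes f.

f is 0 on only 2 rows — (0,1,0), (1,0,1). Writing each as a minterm (¬u·v·¬w, u·¬v·w) and OR-ing them characterizes exactly where f=0, so f is the negation of that disjunction.

f(u, v, w) = NOT (((NOT u AND v) AND NOT w) OR ((u AND NOT v) AND w))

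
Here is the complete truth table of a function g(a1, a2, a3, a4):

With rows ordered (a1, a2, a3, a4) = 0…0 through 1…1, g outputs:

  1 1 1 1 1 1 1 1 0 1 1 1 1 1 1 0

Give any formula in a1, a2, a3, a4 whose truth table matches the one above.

g(a1, a2, a3, a4) = ¬((((a1 ∧ ¬a2) ∧ ¬a3) ∧ ¬a4) ∨ (((a1 ∧ a2) ∧ a3) ∧ a4))

There are just 2 zero rows: (1,0,0,0), (1,1,1,1). Their minterms are a1·¬a2·¬a3·¬a4, a1·a2·a3·a4; the OR of those covers precisely the 0-outputs, and negating it yields g.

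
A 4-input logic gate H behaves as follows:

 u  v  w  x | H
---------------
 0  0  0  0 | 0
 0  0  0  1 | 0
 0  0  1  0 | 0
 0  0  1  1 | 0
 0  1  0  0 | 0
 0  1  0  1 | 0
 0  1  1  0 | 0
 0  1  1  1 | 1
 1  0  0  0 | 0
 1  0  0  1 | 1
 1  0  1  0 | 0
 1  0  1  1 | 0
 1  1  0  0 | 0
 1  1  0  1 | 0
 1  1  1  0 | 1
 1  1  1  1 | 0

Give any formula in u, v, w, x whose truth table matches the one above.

H=1 on 3 inputs: (0,1,1,1), (1,0,0,1), (1,1,1,0). Reading each as a conjunction of literals (¬u·v·w·x, u·¬v·¬w·x, u·v·w·¬x) and taking the OR gives the canonical DNF.

H(u, v, w, x) = ((((¬u ∧ v) ∧ w) ∧ x) ∨ (((u ∧ ¬v) ∧ ¬w) ∧ x)) ∨ (((u ∧ v) ∧ w) ∧ ¬x)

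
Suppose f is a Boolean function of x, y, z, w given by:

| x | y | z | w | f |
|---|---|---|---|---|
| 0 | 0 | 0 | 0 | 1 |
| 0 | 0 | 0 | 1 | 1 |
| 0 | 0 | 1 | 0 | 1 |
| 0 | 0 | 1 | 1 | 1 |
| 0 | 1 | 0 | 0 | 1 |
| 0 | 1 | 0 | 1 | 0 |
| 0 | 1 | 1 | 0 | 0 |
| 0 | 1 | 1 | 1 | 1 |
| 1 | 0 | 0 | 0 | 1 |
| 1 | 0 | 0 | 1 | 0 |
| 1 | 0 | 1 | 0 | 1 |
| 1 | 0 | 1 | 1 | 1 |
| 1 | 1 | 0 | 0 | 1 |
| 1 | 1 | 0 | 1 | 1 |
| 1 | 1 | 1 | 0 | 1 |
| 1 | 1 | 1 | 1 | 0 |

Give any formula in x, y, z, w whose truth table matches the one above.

f(x, y, z, w) = ~((((((~x & y) & ~z) & w) | (((~x & y) & z) & ~w)) | (((x & ~y) & ~z) & w)) | (((x & y) & z) & w))

There are just 4 zero rows: (0,1,0,1), (0,1,1,0), (1,0,0,1), (1,1,1,1). Their minterms are ¬x·y·¬z·w, ¬x·y·z·¬w, x·¬y·¬z·w, x·y·z·w; the OR of those covers precisely the 0-outputs, and negating it yields f.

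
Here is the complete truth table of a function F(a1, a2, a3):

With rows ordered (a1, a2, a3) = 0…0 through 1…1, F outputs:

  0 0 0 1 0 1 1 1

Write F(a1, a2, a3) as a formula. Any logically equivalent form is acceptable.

F=1 on 4 inputs: (0,1,1), (1,0,1), (1,1,0), (1,1,1). Reading each as a conjunction of literals (¬a1·a2·a3, a1·¬a2·a3, a1·a2·¬a3, a1·a2·a3) and taking the OR gives the canonical DNF.

F(a1, a2, a3) = ((((NOT a1 AND a2) AND a3) OR ((a1 AND NOT a2) AND a3)) OR ((a1 AND a2) AND NOT a3)) OR ((a1 AND a2) AND a3)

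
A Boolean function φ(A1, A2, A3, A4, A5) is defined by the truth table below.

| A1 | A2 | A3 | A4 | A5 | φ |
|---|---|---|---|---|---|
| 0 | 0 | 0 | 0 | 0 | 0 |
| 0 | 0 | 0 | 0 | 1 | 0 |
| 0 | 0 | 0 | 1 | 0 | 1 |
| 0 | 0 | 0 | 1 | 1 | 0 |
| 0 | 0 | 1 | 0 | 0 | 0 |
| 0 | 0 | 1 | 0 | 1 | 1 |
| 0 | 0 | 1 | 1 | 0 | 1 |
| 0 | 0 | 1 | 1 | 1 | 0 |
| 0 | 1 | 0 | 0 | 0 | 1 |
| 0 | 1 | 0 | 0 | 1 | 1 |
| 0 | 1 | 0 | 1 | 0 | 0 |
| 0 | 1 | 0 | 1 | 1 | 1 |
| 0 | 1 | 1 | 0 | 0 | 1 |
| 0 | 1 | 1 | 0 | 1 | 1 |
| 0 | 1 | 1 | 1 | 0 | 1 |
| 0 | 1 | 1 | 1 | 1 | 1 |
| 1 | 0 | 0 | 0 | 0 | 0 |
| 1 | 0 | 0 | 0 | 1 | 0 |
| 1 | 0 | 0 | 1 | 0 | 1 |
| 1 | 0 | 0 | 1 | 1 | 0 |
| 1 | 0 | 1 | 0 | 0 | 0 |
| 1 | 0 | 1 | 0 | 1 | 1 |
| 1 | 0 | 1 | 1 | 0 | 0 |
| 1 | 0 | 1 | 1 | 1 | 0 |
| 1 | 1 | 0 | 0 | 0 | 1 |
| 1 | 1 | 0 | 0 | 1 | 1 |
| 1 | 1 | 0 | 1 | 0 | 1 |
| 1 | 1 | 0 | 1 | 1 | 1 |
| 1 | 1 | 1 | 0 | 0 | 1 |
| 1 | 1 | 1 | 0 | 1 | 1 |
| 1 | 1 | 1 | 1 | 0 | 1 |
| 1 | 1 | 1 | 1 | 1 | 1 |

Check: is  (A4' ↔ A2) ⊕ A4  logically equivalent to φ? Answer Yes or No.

No

Check the formula against φ row by row:
  A1=0, A2=0, A3=0, A4=0, A5=0: formula gives 0, φ = 0 ✓
  A1=0, A2=0, A3=0, A4=0, A5=1: formula gives 0, φ = 0 ✓
  A1=0, A2=0, A3=0, A4=1, A5=0: formula gives 0, but φ = 1 ✗
A single disagreement suffices: at (0,0,0,1,0) they differ, so the formula does not compute φ.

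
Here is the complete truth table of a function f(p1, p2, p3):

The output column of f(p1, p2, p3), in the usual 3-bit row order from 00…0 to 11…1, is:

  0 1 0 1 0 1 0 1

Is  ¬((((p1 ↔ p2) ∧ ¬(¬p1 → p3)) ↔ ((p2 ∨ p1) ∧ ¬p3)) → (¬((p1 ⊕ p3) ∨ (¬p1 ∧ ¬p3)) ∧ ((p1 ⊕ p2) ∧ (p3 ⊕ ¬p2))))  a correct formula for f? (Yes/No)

Yes

Check the formula against f row by row:
  p1=0, p2=0, p3=0: formula gives 0, f = 0 ✓
  p1=0, p2=0, p3=1: formula gives 1, f = 1 ✓
  p1=0, p2=1, p3=0: formula gives 0, f = 0 ✓
  p1=0, p2=1, p3=1: formula gives 1, f = 1 ✓
  p1=1, p2=0, p3=0: formula gives 0, f = 0 ✓
  … (the remaining 3 rows also agree.)
Every row agrees, so the formula is equivalent.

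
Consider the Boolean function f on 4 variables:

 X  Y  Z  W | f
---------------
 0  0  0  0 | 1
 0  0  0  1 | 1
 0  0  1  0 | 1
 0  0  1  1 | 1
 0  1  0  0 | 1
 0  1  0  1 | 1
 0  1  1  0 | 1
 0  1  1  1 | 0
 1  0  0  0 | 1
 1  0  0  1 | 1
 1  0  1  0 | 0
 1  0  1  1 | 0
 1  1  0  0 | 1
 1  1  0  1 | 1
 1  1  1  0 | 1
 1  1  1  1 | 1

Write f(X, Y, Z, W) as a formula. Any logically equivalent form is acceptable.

f is 0 on only 3 rows — (0,1,1,1), (1,0,1,0), (1,0,1,1). Writing each as a minterm (¬X·Y·Z·W, X·¬Y·Z·¬W, X·¬Y·Z·W) and OR-ing them characterizes exactly where f=0, so f is the negation of that disjunction.

f(X, Y, Z, W) = not (((((not X and Y) and Z) and W) or (((X and not Y) and Z) and not W)) or (((X and not Y) and Z) and W))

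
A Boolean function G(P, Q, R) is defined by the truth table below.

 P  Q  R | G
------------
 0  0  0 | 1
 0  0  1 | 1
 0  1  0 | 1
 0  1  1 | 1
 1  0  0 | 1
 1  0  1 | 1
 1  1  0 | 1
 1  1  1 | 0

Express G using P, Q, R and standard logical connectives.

The output is 0 only when every input is 1 — NAND of all inputs.

G(P, Q, R) = ((P · Q) · R)'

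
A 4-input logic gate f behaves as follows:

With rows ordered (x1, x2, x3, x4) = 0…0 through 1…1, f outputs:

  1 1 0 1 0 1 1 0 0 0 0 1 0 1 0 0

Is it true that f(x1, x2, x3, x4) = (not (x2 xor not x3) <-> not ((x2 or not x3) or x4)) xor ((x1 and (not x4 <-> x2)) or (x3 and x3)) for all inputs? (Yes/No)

No

Test each input against both f and the formula:
  x1=0, x2=0, x3=0, x4=0: formula gives 1, f = 1 ✓
  x1=0, x2=0, x3=0, x4=1: formula gives 1, f = 1 ✓
  x1=0, x2=0, x3=1, x4=0: formula gives 0, f = 0 ✓
  x1=0, x2=0, x3=1, x4=1: formula gives 1, f = 1 ✓
  …
  x1=0, x2=1, x3=0, x4=1: formula gives 0, but f = 1 ✗
Since they disagree at (0,1,0,1), the expression is not a correct formula for f.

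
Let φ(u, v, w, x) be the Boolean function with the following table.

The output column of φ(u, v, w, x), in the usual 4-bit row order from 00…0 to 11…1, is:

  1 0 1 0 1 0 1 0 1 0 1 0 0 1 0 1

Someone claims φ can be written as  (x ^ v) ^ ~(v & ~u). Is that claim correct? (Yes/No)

Yes

Test each input against both φ and the formula:
  u=0, v=0, w=0, x=0: formula gives 1, φ = 1 ✓
  u=0, v=0, w=0, x=1: formula gives 0, φ = 0 ✓
  u=0, v=0, w=1, x=0: formula gives 1, φ = 1 ✓
  u=0, v=0, w=1, x=1: formula gives 0, φ = 0 ✓
  … (the remaining 12 rows also agree.)
No disagreement on any input; they are logically equivalent.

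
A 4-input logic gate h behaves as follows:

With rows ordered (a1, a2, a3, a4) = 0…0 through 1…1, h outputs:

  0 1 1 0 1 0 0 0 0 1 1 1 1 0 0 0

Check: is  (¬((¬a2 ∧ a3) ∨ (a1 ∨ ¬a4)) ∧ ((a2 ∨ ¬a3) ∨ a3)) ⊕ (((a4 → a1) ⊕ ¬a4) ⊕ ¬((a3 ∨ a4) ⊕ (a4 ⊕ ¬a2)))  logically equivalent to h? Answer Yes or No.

Evaluate (¬((¬a2 ∧ a3) ∨ (a1 ∨ ¬a4)) ∧ ((a2 ∨ ¬a3) ∨ a3)) ⊕ (((a4 → a1) ⊕ ¬a4) ⊕ ¬((a3 ∨ a4) ⊕ (a4 ⊕ ¬a2))) on each row and compare to h:
  a1=0, a2=0, a3=0, a4=0: formula gives 0, h = 0 ✓
  a1=0, a2=0, a3=0, a4=1: formula gives 1, h = 1 ✓
  a1=0, a2=0, a3=1, a4=0: formula gives 1, h = 1 ✓
  a1=0, a2=0, a3=1, a4=1: formula gives 0, h = 0 ✓
  … (the remaining 12 rows also agree.)
No disagreement on any input; they are logically equivalent.

Yes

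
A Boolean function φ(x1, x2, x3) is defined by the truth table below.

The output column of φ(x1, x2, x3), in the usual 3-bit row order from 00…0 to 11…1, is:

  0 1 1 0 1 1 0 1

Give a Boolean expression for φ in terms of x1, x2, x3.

The 0-rows are (0,0,0), (0,1,1), (1,1,0). Take each as a conjunction (¬x1·¬x2·¬x3, ¬x1·x2·x3, x1·x2·¬x3), form their disjunction, and complement — that gives a formula that is 1 everywhere φ is.

φ(x1, x2, x3) = ((((x1' · x2') · x3') + ((x1' · x2) · x3)) + ((x1 · x2) · x3'))'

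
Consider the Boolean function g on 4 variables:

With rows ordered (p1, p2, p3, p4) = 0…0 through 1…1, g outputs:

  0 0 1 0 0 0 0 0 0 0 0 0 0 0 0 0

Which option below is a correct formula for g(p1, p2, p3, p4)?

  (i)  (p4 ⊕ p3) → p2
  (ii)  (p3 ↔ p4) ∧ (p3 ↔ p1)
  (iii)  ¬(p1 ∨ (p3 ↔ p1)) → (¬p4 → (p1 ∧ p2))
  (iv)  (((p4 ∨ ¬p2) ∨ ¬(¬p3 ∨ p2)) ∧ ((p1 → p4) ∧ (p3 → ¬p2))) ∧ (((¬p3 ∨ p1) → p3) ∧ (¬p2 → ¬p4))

iv

(i) disagrees with g on (0,0,0,0) (formula → 1, table → 0); rule it out.
(ii) disagrees with g on (0,0,0,0) (formula → 1, table → 0); rule it out.
(iii) disagrees with g on (0,0,0,0) (formula → 1, table → 0); rule it out.
Only (iv) survives; checking it on all 16 rows confirms it matches g.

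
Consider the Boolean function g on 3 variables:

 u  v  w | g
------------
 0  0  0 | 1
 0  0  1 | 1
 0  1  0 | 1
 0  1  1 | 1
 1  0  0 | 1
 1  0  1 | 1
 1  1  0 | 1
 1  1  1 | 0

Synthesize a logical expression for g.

g(u, v, w) = NOT ((u AND v) AND w)

The output is 0 only when every input is 1 — NAND of all inputs.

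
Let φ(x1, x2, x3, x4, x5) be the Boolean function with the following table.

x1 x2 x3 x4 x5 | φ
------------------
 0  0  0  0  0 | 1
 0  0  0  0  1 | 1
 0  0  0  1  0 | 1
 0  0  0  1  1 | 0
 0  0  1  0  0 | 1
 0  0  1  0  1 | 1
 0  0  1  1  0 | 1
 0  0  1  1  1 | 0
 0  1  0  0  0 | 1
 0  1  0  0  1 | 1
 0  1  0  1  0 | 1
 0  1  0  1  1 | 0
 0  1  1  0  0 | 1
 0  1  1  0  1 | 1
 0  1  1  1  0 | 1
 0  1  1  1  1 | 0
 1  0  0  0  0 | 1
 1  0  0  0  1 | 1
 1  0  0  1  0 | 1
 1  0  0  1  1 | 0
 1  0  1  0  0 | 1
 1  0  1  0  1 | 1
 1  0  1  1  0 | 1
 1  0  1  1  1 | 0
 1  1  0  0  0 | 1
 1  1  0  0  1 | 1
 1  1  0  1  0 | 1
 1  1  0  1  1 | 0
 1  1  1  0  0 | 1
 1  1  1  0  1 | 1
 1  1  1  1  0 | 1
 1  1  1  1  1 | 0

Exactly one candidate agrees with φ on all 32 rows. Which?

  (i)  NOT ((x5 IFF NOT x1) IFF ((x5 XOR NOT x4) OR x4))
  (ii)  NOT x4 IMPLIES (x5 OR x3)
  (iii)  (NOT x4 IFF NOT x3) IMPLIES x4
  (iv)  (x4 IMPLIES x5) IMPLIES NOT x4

(i) disagrees with φ on (1,0,0,0,0) (formula → 0, table → 1); rule it out.
(ii) disagrees with φ on (0,0,0,0,0) (formula → 0, table → 1); rule it out.
(iii) disagrees with φ on (0,0,0,0,0) (formula → 0, table → 1); rule it out.
That leaves (iv). Evaluating it on every row reproduces the table of φ exactly.

iv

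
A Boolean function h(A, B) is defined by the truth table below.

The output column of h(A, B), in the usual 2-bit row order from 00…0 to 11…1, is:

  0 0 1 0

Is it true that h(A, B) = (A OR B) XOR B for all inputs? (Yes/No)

Yes

Evaluate (A OR B) XOR B on each row and compare to h:
  A=0, B=0: formula gives 0, h = 0 ✓
  A=0, B=1: formula gives 0, h = 0 ✓
  A=1, B=0: formula gives 1, h = 1 ✓
  A=1, B=1: formula gives 0, h = 0 ✓
No disagreement on any input; they are logically equivalent.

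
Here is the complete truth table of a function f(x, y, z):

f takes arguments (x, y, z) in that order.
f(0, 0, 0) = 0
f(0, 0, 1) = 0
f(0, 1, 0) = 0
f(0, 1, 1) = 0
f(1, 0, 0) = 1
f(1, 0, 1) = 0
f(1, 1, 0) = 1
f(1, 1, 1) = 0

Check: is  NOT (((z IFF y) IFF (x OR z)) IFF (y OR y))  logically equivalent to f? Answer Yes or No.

Yes

Test each input against both f and the formula:
  x=0, y=0, z=0: formula gives 0, f = 0 ✓
  x=0, y=0, z=1: formula gives 0, f = 0 ✓
  x=0, y=1, z=0: formula gives 0, f = 0 ✓
  x=0, y=1, z=1: formula gives 0, f = 0 ✓
  x=1, y=0, z=0: formula gives 1, f = 1 ✓
  … (the remaining 3 rows also agree.)
All 8 rows match — the expression computes f exactly.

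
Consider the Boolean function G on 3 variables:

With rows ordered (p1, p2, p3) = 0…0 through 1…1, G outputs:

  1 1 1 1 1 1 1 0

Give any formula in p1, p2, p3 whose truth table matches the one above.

The output is 0 only when every input is 1 — NAND of all inputs.

G(p1, p2, p3) = ¬((p1 ∧ p2) ∧ p3)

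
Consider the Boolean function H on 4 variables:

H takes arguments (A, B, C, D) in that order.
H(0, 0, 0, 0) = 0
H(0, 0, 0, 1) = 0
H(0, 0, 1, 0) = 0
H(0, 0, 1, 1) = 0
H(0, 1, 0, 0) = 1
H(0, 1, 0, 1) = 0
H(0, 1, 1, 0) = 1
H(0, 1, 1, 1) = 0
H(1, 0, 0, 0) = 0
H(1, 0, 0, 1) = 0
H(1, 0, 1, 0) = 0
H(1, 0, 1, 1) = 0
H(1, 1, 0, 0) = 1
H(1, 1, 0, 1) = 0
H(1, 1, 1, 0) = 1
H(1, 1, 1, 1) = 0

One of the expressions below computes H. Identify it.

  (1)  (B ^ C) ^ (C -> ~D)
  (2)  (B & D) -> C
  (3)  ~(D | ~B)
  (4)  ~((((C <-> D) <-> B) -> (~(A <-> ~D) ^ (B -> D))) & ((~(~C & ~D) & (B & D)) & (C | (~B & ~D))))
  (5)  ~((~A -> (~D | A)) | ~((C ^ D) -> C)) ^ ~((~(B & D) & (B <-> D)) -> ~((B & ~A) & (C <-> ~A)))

(1) fails at (0,0,0,0): the formula yields 1, H is 0.
(2) fails at (0,0,0,0): the formula yields 1, H is 0.
(4) fails at (0,0,0,0): the formula yields 1, H is 0.
(5) fails at (0,0,1,1): the formula yields 1, H is 0.
Only (3) survives; checking it on all 16 rows confirms it matches H.

3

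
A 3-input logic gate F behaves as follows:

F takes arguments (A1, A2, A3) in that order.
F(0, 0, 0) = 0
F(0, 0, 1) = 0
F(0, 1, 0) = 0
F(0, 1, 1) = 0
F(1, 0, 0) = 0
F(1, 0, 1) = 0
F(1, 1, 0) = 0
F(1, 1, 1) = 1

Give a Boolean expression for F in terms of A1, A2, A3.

The output is 1 only when every input is 1 — the AND of all inputs.

F(A1, A2, A3) = (A1 · A2) · A3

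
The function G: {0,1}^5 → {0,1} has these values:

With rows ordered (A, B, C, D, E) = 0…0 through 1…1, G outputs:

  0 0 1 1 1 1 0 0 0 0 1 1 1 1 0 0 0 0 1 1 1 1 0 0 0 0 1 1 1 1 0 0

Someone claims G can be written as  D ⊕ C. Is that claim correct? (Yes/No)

Evaluate D ⊕ C on each row and compare to G:
  A=0, B=0, C=0, D=0, E=0: formula gives 0, G = 0 ✓
  A=0, B=0, C=0, D=0, E=1: formula gives 0, G = 0 ✓
  A=0, B=0, C=0, D=1, E=0: formula gives 1, G = 1 ✓
  A=0, B=0, C=0, D=1, E=1: formula gives 1, G = 1 ✓
  … (the remaining 28 rows also agree.)
Every row agrees, so the formula is equivalent.

Yes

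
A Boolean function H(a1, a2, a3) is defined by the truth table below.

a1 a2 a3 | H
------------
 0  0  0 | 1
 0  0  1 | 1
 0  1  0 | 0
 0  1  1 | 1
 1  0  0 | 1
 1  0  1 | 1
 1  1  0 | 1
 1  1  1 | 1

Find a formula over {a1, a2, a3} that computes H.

H(a1, a2, a3) = ¬((¬a1 ∧ a2) ∧ ¬a3)

H is 0 on exactly one input, (0,1,0), whose minterm is ¬a1·a2·¬a3. So H is the negation of that single conjunction.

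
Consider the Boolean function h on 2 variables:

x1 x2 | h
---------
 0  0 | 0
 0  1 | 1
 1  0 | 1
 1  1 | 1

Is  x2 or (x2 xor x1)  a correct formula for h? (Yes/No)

Yes

Test each input against both h and the formula:
  x1=0, x2=0: formula gives 0, h = 0 ✓
  x1=0, x2=1: formula gives 1, h = 1 ✓
  x1=1, x2=0: formula gives 1, h = 1 ✓
  x1=1, x2=1: formula gives 1, h = 1 ✓
All 4 rows match — the expression computes h exactly.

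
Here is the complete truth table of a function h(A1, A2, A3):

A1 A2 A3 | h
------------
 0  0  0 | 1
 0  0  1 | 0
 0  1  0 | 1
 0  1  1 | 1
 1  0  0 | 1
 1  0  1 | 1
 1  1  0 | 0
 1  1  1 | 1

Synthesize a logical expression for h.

h(A1, A2, A3) = ~(((~A1 & ~A2) & A3) | ((A1 & A2) & ~A3))

There are just 2 zero rows: (0,0,1), (1,1,0). Their minterms are ¬A1·¬A2·A3, A1·A2·¬A3; the OR of those covers precisely the 0-outputs, and negating it yields h.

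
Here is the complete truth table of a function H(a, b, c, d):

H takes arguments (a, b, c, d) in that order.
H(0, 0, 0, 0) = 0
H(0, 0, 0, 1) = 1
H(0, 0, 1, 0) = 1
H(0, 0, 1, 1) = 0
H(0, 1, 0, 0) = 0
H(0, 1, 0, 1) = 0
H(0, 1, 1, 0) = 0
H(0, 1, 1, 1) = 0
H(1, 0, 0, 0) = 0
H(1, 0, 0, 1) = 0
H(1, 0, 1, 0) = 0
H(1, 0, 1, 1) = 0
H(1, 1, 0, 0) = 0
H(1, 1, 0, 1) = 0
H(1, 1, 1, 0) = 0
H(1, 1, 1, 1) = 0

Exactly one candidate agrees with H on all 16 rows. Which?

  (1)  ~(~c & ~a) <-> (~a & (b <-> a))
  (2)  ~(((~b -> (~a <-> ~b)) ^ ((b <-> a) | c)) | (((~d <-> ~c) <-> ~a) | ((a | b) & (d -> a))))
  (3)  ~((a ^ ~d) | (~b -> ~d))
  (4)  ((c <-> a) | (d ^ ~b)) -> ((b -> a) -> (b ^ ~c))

(1) disagrees with H on (0,0,0,1) (formula → 0, table → 1); rule it out.
(3) disagrees with H on (0,0,1,0) (formula → 0, table → 1); rule it out.
(4) disagrees with H on (0,0,0,0) (formula → 1, table → 0); rule it out.
(2) is the remaining candidate, and it agrees with H on all 16 inputs.

2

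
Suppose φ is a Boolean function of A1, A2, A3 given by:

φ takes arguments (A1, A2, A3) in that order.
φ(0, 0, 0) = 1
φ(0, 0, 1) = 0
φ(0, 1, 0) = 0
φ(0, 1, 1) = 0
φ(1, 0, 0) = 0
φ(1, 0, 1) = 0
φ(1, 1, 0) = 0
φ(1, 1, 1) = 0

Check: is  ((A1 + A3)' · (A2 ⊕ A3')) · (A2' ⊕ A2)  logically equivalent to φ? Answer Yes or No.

Yes

Test each input against both φ and the formula:
  A1=0, A2=0, A3=0: formula gives 1, φ = 1 ✓
  A1=0, A2=0, A3=1: formula gives 0, φ = 0 ✓
  A1=0, A2=1, A3=0: formula gives 0, φ = 0 ✓
  A1=0, A2=1, A3=1: formula gives 0, φ = 0 ✓
  A1=1, A2=0, A3=0: formula gives 0, φ = 0 ✓
  … (the remaining 3 rows also agree.)
No disagreement on any input; they are logically equivalent.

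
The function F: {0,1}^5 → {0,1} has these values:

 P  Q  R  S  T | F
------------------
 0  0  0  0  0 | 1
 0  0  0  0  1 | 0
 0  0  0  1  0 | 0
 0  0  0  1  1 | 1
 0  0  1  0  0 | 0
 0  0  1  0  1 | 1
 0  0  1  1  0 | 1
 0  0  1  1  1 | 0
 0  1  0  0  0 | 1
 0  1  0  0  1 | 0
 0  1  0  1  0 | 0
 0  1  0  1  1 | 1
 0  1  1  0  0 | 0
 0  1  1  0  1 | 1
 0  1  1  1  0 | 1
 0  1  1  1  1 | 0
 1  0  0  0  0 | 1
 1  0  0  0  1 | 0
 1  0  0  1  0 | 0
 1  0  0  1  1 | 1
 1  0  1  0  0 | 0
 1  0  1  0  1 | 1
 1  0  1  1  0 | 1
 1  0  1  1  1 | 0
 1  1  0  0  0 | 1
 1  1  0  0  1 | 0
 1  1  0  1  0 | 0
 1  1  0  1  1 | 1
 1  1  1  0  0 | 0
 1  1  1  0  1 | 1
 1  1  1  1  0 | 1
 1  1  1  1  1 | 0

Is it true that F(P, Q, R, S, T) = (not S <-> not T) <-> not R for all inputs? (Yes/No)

Check the formula against F row by row:
  P=0, Q=0, R=0, S=0, T=0: formula gives 1, F = 1 ✓
  P=0, Q=0, R=0, S=0, T=1: formula gives 0, F = 0 ✓
  P=0, Q=0, R=0, S=1, T=0: formula gives 0, F = 0 ✓
  P=0, Q=0, R=0, S=1, T=1: formula gives 1, F = 1 ✓
  …and likewise for the remaining 28 rows.
No disagreement on any input; they are logically equivalent.

Yes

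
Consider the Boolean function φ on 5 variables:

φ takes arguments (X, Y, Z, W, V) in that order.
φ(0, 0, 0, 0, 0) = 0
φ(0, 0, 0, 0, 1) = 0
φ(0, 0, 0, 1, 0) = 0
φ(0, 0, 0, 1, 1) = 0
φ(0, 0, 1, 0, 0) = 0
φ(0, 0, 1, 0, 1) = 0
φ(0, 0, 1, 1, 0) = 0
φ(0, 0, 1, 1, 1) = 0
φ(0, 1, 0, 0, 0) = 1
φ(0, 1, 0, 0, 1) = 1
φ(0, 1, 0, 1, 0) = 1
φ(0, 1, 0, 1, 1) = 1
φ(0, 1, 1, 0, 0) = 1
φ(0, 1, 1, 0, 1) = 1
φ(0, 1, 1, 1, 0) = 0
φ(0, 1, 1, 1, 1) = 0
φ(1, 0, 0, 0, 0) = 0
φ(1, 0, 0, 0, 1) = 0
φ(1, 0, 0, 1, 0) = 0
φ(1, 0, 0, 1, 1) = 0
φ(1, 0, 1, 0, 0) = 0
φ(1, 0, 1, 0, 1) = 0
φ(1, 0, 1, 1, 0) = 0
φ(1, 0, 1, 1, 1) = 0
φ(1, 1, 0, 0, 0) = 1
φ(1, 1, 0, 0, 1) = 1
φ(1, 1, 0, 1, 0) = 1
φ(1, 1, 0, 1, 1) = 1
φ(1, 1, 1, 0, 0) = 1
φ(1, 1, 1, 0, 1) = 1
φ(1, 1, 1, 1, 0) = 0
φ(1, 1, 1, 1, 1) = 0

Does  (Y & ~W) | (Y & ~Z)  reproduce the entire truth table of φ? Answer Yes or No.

Check the formula against φ row by row:
  X=0, Y=0, Z=0, W=0, V=0: formula gives 0, φ = 0 ✓
  X=0, Y=0, Z=0, W=0, V=1: formula gives 0, φ = 0 ✓
  X=0, Y=0, Z=0, W=1, V=0: formula gives 0, φ = 0 ✓
  X=0, Y=0, Z=0, W=1, V=1: formula gives 0, φ = 0 ✓
  … (the remaining 28 rows also agree.)
No disagreement on any input; they are logically equivalent.

Yes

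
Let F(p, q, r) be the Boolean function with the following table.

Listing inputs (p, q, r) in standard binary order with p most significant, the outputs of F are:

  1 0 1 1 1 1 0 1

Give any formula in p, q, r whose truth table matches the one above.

F(p, q, r) = ¬(((¬p ∧ ¬q) ∧ r) ∨ ((p ∧ q) ∧ ¬r))

The 0-rows are (0,0,1), (1,1,0). Take each as a conjunction (¬p·¬q·r, p·q·¬r), form their disjunction, and complement — that gives a formula that is 1 everywhere F is.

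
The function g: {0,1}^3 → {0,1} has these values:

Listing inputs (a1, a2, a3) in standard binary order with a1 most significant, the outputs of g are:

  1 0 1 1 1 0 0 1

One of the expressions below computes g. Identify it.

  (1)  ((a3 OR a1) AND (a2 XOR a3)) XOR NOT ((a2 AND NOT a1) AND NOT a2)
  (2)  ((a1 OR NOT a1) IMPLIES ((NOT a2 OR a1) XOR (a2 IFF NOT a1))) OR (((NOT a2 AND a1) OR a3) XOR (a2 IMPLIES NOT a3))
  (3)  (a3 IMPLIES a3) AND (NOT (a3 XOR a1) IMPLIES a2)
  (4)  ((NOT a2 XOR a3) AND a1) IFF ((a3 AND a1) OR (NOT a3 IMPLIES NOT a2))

(2): at (0,0,1) it gives 1, but g = 0 — eliminated.
(3): at (0,0,0) it gives 0, but g = 1 — eliminated.
(4): at (0,0,0) it gives 0, but g = 1 — eliminated.
Only (1) survives; checking it on all 8 rows confirms it matches g.

1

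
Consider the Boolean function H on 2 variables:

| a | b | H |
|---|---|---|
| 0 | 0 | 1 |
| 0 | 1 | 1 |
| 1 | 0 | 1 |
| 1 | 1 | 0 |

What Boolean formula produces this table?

H(a, b) = ~(a & b)

Only row (1,1) gives 0. So H is 1 everywhere except there — the complement of the minterm a·b.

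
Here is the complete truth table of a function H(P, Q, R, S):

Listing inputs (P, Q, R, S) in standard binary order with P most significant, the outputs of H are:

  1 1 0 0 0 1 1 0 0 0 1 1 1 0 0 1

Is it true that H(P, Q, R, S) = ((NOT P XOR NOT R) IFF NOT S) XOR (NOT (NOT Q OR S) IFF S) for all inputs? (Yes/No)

Check the formula against H row by row:
  P=0, Q=0, R=0, S=0: formula gives 1, H = 1 ✓
  P=0, Q=0, R=0, S=1: formula gives 1, H = 1 ✓
  P=0, Q=0, R=1, S=0: formula gives 0, H = 0 ✓
  P=0, Q=0, R=1, S=1: formula gives 0, H = 0 ✓
  …and likewise for the remaining 12 rows.
No disagreement on any input; they are logically equivalent.

Yes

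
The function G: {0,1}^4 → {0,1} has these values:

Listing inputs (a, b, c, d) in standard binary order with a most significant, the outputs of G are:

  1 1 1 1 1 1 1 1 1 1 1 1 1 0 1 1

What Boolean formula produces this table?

G(a, b, c, d) = (((a · b) · c') · d)'

Only row (1,1,0,1) gives 0. So G is 1 everywhere except there — the complement of the minterm a·b·¬c·d.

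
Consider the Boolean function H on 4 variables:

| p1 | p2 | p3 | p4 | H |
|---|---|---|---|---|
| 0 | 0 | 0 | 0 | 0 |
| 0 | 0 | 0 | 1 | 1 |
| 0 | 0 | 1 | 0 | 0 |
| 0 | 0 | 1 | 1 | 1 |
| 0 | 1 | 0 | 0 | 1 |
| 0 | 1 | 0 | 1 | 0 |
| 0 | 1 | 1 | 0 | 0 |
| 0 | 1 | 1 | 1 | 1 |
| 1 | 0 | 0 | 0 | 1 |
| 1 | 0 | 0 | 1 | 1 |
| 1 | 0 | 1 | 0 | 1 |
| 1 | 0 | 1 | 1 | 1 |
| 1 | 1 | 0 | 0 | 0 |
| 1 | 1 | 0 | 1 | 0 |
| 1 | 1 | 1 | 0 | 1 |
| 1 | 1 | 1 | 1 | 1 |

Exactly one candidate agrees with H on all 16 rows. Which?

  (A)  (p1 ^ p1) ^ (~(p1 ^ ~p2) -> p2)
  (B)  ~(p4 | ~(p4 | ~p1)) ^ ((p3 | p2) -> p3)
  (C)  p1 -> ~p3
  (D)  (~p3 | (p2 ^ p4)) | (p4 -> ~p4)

(A) disagrees with H on (0,0,0,0) (formula → 1, table → 0); rule it out.
(C) disagrees with H on (0,0,0,0) (formula → 1, table → 0); rule it out.
(D) disagrees with H on (0,0,0,0) (formula → 1, table → 0); rule it out.
Only (B) survives; checking it on all 16 rows confirms it matches H.

B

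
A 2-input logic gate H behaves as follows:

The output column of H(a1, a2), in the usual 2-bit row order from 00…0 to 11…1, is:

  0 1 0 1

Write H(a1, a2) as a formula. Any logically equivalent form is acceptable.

The output simply equals a2.

H(a1, a2) = a2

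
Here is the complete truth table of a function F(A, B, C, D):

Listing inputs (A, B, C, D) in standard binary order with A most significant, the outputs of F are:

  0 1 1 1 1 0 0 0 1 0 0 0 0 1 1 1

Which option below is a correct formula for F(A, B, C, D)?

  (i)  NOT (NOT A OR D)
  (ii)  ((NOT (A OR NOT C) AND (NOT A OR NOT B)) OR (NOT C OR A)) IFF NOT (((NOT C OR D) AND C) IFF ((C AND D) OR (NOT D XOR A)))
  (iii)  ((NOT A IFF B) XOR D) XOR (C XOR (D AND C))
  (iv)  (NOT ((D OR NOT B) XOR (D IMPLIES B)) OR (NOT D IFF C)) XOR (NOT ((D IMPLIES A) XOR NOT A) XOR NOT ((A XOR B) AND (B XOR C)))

(i): at (0,0,0,1) it gives 0, but F = 1 — eliminated.
(ii): at (0,0,0,0) it gives 1, but F = 0 — eliminated.
(iv): at (0,0,0,0) it gives 1, but F = 0 — eliminated.
Only (iii) survives; checking it on all 16 rows confirms it matches F.

iii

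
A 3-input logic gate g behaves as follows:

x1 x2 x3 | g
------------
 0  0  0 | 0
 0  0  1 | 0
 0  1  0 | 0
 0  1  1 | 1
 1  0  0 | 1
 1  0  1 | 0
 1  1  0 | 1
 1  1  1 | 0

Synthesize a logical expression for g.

g(x1, x2, x3) = (((x1' · x2) · x3) + ((x1 · x2') · x3')) + ((x1 · x2) · x3')

g=1 on 3 inputs: (0,1,1), (1,0,0), (1,1,0). Reading each as a conjunction of literals (¬x1·x2·x3, x1·¬x2·¬x3, x1·x2·¬x3) and taking the OR gives the canonical DNF.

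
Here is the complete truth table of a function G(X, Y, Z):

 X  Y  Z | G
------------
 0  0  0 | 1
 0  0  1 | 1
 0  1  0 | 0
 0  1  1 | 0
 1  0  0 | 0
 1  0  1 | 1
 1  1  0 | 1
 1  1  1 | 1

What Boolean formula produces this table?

G(X, Y, Z) = ~((((~X & Y) & ~Z) | ((~X & Y) & Z)) | ((X & ~Y) & ~Z))

The 0-rows are (0,1,0), (0,1,1), (1,0,0). Take each as a conjunction (¬X·Y·¬Z, ¬X·Y·Z, X·¬Y·¬Z), form their disjunction, and complement — that gives a formula that is 1 everywhere G is.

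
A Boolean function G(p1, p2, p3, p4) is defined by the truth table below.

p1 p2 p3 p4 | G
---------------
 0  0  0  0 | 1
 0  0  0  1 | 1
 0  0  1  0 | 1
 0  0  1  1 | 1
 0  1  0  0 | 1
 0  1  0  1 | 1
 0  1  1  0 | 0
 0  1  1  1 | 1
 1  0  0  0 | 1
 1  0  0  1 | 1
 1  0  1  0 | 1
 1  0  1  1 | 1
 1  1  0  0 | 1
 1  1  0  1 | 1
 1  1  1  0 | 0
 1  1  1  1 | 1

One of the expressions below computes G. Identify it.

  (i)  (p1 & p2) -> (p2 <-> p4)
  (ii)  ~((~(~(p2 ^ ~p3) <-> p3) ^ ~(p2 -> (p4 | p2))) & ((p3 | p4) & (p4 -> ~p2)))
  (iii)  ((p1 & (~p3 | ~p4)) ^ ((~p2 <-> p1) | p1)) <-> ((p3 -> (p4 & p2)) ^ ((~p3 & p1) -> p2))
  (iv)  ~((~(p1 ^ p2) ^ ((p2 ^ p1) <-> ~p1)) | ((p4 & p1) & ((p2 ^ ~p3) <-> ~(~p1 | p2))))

ii

(i) disagrees with G on (0,1,1,0) (formula → 1, table → 0); rule it out.
(iii) disagrees with G on (0,0,1,0) (formula → 0, table → 1); rule it out.
(iv) disagrees with G on (0,0,0,0) (formula → 0, table → 1); rule it out.
That leaves (ii). Evaluating it on every row reproduces the table of G exactly.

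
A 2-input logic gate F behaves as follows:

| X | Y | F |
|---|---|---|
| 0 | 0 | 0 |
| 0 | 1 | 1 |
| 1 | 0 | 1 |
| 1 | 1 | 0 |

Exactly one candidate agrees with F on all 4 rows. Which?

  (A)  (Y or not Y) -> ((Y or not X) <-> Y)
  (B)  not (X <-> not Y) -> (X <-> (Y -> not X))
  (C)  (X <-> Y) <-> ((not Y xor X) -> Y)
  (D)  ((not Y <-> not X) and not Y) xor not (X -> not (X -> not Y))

B

(A): at (1,1) it gives 1, but F = 0 — eliminated.
(C): at (0,1) it gives 0, but F = 1 — eliminated.
(D): at (0,0) it gives 1, but F = 0 — eliminated.
Only (B) survives; checking it on all 4 rows confirms it matches F.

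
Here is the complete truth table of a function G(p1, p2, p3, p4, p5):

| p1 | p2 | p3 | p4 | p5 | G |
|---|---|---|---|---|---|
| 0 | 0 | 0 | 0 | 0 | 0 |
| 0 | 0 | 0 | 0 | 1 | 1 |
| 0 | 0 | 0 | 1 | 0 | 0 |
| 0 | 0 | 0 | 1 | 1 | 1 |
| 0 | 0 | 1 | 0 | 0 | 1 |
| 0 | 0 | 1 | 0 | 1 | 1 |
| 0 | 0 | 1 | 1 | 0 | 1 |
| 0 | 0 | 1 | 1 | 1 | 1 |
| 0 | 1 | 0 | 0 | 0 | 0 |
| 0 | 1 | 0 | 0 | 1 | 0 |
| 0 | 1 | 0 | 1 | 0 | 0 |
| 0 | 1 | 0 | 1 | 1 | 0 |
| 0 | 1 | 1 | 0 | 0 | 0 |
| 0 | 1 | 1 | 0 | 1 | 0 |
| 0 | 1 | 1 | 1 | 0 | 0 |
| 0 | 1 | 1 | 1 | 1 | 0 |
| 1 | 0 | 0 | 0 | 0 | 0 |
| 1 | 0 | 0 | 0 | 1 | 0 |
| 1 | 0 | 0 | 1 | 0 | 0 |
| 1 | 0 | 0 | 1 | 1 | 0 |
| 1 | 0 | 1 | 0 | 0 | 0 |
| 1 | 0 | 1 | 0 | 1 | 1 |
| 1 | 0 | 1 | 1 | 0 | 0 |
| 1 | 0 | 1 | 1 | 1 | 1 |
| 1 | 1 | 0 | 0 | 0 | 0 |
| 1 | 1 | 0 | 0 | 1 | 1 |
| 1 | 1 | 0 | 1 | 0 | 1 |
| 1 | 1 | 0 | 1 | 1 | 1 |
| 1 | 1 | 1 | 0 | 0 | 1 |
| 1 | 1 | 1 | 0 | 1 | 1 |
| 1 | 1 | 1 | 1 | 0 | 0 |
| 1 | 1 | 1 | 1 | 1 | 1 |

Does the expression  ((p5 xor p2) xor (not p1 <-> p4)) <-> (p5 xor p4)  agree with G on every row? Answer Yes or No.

Check the formula against G row by row:
  p1=0, p2=0, p3=0, p4=0, p5=0: formula gives 1, but G = 0 ✗
A single disagreement suffices: at (0,0,0,0,0) they differ, so the formula does not compute G.

No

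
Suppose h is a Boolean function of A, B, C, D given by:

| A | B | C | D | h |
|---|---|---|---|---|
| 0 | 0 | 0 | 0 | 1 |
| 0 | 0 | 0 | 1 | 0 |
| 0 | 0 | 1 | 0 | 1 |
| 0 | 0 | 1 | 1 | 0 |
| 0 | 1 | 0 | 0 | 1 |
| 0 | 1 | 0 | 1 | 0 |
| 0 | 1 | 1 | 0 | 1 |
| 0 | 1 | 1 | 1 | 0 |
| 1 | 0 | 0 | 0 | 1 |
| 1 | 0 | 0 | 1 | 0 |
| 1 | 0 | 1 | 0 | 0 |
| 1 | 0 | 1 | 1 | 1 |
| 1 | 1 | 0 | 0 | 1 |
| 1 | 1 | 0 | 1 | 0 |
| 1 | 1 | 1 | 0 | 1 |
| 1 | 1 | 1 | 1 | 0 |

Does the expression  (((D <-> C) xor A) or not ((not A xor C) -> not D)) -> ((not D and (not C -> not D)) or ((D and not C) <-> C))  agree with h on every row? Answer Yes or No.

Check the formula against h row by row:
  A=0, B=0, C=0, D=0: formula gives 1, h = 1 ✓
  A=0, B=0, C=0, D=1: formula gives 0, h = 0 ✓
  A=0, B=0, C=1, D=0: formula gives 1, h = 1 ✓
  A=0, B=0, C=1, D=1: formula gives 0, h = 0 ✓
  …
  A=1, B=0, C=1, D=0: formula gives 1, but h = 0 ✗
Row (1,0,1,0) is a counterexample, so the formula is not equivalent to h.

No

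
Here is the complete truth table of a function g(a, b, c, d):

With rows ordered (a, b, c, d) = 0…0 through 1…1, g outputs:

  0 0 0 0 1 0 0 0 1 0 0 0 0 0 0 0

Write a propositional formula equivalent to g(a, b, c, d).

g(a, b, c, d) = (((not a and b) and not c) and not d) or (((a and not b) and not c) and not d)

g=1 on 2 inputs: (0,1,0,0), (1,0,0,0). Reading each as a conjunction of literals (¬a·b·¬c·¬d, a·¬b·¬c·¬d) and taking the OR gives the canonical DNF.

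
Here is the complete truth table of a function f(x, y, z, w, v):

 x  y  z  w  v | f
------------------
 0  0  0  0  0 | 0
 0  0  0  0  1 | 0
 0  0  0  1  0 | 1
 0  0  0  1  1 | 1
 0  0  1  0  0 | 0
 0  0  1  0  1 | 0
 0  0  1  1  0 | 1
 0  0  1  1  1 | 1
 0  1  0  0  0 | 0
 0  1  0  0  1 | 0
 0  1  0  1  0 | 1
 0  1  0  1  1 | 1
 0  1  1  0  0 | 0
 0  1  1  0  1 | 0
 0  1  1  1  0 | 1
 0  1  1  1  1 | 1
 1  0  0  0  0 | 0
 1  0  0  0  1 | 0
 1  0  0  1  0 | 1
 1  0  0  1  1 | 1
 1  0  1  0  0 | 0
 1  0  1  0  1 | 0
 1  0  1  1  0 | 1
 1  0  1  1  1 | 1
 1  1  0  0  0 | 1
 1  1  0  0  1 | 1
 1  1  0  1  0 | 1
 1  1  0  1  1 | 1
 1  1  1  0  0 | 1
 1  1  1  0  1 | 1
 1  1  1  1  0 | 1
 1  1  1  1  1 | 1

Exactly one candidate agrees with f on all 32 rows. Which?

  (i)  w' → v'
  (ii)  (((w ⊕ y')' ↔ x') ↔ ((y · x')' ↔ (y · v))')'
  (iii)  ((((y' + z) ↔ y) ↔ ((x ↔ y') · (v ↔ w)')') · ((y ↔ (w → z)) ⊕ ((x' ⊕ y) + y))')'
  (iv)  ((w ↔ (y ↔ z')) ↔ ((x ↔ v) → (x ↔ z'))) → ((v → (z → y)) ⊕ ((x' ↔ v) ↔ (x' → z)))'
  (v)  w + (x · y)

(i) fails at (0,0,0,0,0): the formula yields 1, f is 0.
(ii) fails at (0,0,0,0,0): the formula yields 1, f is 0.
(iii) fails at (0,0,0,0,0): the formula yields 1, f is 0.
(iv) fails at (0,0,0,0,0): the formula yields 1, f is 0.
(v) is the remaining candidate, and it agrees with f on all 32 inputs.

v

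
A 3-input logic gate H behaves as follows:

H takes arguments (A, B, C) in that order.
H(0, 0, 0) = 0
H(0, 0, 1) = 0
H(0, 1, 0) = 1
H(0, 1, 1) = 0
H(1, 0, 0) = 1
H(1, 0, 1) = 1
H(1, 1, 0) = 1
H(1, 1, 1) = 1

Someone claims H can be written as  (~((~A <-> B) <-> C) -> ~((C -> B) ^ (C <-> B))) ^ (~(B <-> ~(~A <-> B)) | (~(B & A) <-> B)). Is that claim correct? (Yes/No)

Test each input against both H and the formula:
  A=0, B=0, C=0: formula gives 0, H = 0 ✓
  A=0, B=0, C=1: formula gives 0, H = 0 ✓
  A=0, B=1, C=0: formula gives 1, H = 1 ✓
  A=0, B=1, C=1: formula gives 0, H = 0 ✓
  A=1, B=0, C=0: formula gives 1, H = 1 ✓
  … (the remaining 3 rows also agree.)
All 8 rows match — the expression computes H exactly.

Yes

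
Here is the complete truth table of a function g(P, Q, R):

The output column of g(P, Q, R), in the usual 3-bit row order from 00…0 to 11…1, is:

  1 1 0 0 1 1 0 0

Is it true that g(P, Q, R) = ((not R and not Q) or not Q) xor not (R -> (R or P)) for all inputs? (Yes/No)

Yes

Check the formula against g row by row:
  P=0, Q=0, R=0: formula gives 1, g = 1 ✓
  P=0, Q=0, R=1: formula gives 1, g = 1 ✓
  P=0, Q=1, R=0: formula gives 0, g = 0 ✓
  P=0, Q=1, R=1: formula gives 0, g = 0 ✓
  P=1, Q=0, R=0: formula gives 1, g = 1 ✓
  … (the remaining 3 rows also agree.)
Every row agrees, so the formula is equivalent.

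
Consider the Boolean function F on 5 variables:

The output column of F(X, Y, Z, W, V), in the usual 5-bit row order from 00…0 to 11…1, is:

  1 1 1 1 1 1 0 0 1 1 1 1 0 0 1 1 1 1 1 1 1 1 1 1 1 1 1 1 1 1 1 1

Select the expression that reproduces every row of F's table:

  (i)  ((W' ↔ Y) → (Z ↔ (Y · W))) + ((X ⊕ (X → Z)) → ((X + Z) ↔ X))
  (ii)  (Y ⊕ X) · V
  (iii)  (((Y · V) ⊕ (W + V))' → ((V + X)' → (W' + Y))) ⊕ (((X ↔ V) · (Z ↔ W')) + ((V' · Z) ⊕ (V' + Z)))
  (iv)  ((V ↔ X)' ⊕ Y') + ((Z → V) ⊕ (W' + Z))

i

(ii) fails at (0,0,0,0,0): the formula yields 0, F is 1.
(iii) fails at (0,0,0,0,0): the formula yields 0, F is 1.
(iv) fails at (0,0,0,0,1): the formula yields 0, F is 1.
Only (i) survives; checking it on all 32 rows confirms it matches F.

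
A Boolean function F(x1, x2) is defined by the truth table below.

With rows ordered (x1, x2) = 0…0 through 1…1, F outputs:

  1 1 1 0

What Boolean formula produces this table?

F(x1, x2) = (x1 · x2)'

The output is 0 only when every input is 1 — NAND of all inputs.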